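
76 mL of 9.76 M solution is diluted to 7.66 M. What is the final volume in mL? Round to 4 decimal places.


Dilution: M1*V1 = M2*V2, solve for V2.
V2 = M1*V1 / M2
V2 = 9.76 * 76 / 7.66
V2 = 741.76 / 7.66
V2 = 96.83550914 mL, rounded to 4 dp:

96.8355 mL


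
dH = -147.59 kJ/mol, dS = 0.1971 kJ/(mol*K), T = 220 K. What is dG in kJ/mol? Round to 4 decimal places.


Gibbs: dG = dH - T*dS (consistent units, dS already in kJ/(mol*K)).
T*dS = 220 * 0.1971 = 43.362
dG = -147.59 - (43.362)
dG = -190.952 kJ/mol, rounded to 4 dp:

-190.9520 kJ/mol


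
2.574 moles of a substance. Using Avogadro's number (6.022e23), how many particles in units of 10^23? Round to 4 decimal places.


N = n * NA, then divide by 1e23 for the requested units.
N / 1e23 = n * 6.022
N / 1e23 = 2.574 * 6.022
N / 1e23 = 15.500628, rounded to 4 dp:

15.5006


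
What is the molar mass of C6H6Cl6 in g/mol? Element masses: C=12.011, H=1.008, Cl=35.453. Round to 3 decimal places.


M = sum(count * atomic_mass) over atoms.
M = 6*12.011 + 6*1.008 + 6*35.453
M = 72.066 + 6.048 + 212.718
M = 290.832 g/mol, rounded to 3 dp:

290.832 g/mol


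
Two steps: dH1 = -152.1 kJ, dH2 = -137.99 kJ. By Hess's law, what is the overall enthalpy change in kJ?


Hess's law: enthalpy is a state function, so add the step enthalpies.
dH_total = dH1 + dH2 = -152.1 + (-137.99)
dH_total = -290.09 kJ:

-290.09 kJ


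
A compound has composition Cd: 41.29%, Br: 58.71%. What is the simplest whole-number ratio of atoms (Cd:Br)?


Assume 100 g of compound, divide each mass% by atomic mass to get moles, then normalize by the smallest to get a raw atom ratio.
Moles per 100 g: Cd: 41.29/112.414 = 0.3673, Br: 58.71/79.904 = 0.7348
Raw ratio (divide by min = 0.3673): Cd: 1.0, Br: 2.0
Multiply by 1 to clear fractions: Cd: 1.0 ~= 1, Br: 2.0 ~= 2
Reduce by GCD to get the simplest whole-number ratio:

1:2


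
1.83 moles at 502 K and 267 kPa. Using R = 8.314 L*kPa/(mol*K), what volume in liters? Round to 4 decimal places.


PV = nRT, solve for V = nRT / P.
nRT = 1.83 * 8.314 * 502 = 7637.7392
V = 7637.7392 / 267
V = 28.60576479 L, rounded to 4 dp:

28.6058 L


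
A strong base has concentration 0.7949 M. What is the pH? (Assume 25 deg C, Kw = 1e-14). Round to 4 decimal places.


A strong base dissociates completely, so [OH-] equals the given concentration.
pOH = -log10([OH-]) = -log10(0.7949) = 0.099688
pH = 14 - pOH = 14 - 0.099688
pH = 13.900312, rounded to 4 dp:

13.9003


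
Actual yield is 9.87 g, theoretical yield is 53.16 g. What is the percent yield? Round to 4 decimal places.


% yield = 100 * actual / theoretical
% yield = 100 * 9.87 / 53.16
% yield = 18.56659142 %, rounded to 4 dp:

18.5666 %


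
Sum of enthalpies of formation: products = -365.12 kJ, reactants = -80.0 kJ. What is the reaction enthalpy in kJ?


dH_rxn = sum(dH_f products) - sum(dH_f reactants)
dH_rxn = -365.12 - (-80.0)
dH_rxn = -285.12 kJ:

-285.12 kJ


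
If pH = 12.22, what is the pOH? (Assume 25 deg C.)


At 25 deg C, pH + pOH = 14.
pOH = 14 - pH = 14 - 12.22
pOH = 1.78:

1.78


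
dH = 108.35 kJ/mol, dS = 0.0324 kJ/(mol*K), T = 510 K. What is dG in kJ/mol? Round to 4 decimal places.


Gibbs: dG = dH - T*dS (consistent units, dS already in kJ/(mol*K)).
T*dS = 510 * 0.0324 = 16.524
dG = 108.35 - (16.524)
dG = 91.826 kJ/mol, rounded to 4 dp:

91.8260 kJ/mol


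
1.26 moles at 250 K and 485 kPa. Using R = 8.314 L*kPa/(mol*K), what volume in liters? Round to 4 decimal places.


PV = nRT, solve for V = nRT / P.
nRT = 1.26 * 8.314 * 250 = 2618.91
V = 2618.91 / 485
V = 5.39981443 L, rounded to 4 dp:

5.3998 L


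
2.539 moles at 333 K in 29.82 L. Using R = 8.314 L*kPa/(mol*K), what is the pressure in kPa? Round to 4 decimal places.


PV = nRT, solve for P = nRT / V.
nRT = 2.539 * 8.314 * 333 = 7029.3789
P = 7029.3789 / 29.82
P = 235.72699195 kPa, rounded to 4 dp:

235.7270 kPa


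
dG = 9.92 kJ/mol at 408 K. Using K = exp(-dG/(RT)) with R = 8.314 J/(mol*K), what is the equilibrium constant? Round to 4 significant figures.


dG is in kJ/mol; multiply by 1000 to match R in J/(mol*K).
RT = 8.314 * 408 = 3392.112 J/mol
exponent = -dG*1000 / (RT) = -(9.92*1000) / 3392.112 = -2.92443174
K = exp(-2.92443174)
K = 0.053695196, rounded to 4 significant figures:

0.05370


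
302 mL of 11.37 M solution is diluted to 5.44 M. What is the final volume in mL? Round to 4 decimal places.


Dilution: M1*V1 = M2*V2, solve for V2.
V2 = M1*V1 / M2
V2 = 11.37 * 302 / 5.44
V2 = 3433.74 / 5.44
V2 = 631.20220588 mL, rounded to 4 dp:

631.2022 mL


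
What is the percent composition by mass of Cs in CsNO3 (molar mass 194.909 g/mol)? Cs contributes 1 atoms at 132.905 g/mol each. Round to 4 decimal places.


pct = 100 * (n_elem * M_elem) / M_total
mass_contribution = 1 * 132.905 = 132.905 g/mol
pct = 100 * 132.905 / 194.909
pct = 68.18823143 %, rounded to 4 dp:

68.1882 %


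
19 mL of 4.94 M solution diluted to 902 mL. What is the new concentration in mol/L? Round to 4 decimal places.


Dilution: M1*V1 = M2*V2, solve for M2.
M2 = M1*V1 / V2
M2 = 4.94 * 19 / 902
M2 = 93.86 / 902
M2 = 0.10405765 mol/L, rounded to 4 dp:

0.1041 mol/L


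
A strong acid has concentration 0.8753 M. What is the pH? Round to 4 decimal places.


A strong acid dissociates completely, so [H+] equals the given concentration.
pH = -log10([H+]) = -log10(0.8753)
pH = 0.05784307, rounded to 4 dp:

0.0578


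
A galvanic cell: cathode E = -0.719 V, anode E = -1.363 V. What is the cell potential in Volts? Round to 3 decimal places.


Standard cell potential: E_cell = E_cathode - E_anode.
E_cell = -0.719 - (-1.363)
E_cell = 0.644 V, rounded to 3 dp:

0.644 V


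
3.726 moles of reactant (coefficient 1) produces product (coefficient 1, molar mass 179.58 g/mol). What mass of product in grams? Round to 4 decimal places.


Use the coefficient ratio to convert reactant moles to product moles, then multiply by the product's molar mass.
moles_P = moles_R * (coeff_P / coeff_R) = 3.726 * (1/1) = 3.726
mass_P = moles_P * M_P = 3.726 * 179.58
mass_P = 669.11508 g, rounded to 4 dp:

669.1151 g


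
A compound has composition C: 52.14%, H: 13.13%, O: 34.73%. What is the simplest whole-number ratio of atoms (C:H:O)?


Assume 100 g of compound, divide each mass% by atomic mass to get moles, then normalize by the smallest to get a raw atom ratio.
Moles per 100 g: C: 52.14/12.011 = 4.341, H: 13.13/1.008 = 13.0258, O: 34.73/15.999 = 2.1708
Raw ratio (divide by min = 2.1708): C: 2.0, H: 6.001, O: 1.0
Multiply by 1 to clear fractions: C: 2.0 ~= 2, H: 6.001 ~= 6, O: 1.0 ~= 1
Reduce by GCD to get the simplest whole-number ratio:

2:6:1


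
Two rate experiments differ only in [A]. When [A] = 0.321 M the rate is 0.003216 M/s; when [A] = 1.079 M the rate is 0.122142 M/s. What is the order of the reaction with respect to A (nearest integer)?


Rate is proportional to [A]^n, so rate2/rate1 = ([A]2/[A]1)^n. Take logs to solve for n.
rate2/rate1 = 0.122142 / 0.003216 = 37.9795
[A]2/[A]1 = 1.079 / 0.321 = 3.3614
n = ln(37.9795) / ln(3.3614) = 3.0
Nearest integer order:

3


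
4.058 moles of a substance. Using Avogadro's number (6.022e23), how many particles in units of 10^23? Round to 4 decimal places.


N = n * NA, then divide by 1e23 for the requested units.
N / 1e23 = n * 6.022
N / 1e23 = 4.058 * 6.022
N / 1e23 = 24.437276, rounded to 4 dp:

24.4373


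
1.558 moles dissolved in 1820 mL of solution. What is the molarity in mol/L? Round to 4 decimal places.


Convert volume to liters: V_L = V_mL / 1000.
V_L = 1820 / 1000 = 1.82 L
M = n / V_L = 1.558 / 1.82
M = 0.85604396 mol/L, rounded to 4 dp:

0.8560 mol/L


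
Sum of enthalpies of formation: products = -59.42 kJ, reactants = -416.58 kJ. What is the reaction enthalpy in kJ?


dH_rxn = sum(dH_f products) - sum(dH_f reactants)
dH_rxn = -59.42 - (-416.58)
dH_rxn = 357.16 kJ:

357.16 kJ


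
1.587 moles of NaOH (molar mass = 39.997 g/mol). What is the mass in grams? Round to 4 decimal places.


mass = n * M
mass = 1.587 * 39.997
mass = 63.475239 g, rounded to 4 dp:

63.4752 g


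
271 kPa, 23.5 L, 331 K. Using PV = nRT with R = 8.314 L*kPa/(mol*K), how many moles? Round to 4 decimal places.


PV = nRT, solve for n = PV / (RT).
PV = 271 * 23.5 = 6368.5
RT = 8.314 * 331 = 2751.934
n = 6368.5 / 2751.934
n = 2.31419067 mol, rounded to 4 dp:

2.3142 mol


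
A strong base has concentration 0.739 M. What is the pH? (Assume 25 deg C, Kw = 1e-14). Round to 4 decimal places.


A strong base dissociates completely, so [OH-] equals the given concentration.
pOH = -log10([OH-]) = -log10(0.739) = 0.131356
pH = 14 - pOH = 14 - 0.131356
pH = 13.868644, rounded to 4 dp:

13.8686


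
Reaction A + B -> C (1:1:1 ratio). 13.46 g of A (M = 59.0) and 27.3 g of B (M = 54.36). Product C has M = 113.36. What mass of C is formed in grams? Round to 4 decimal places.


Find moles of each reactant; the smaller value is the limiting reagent in a 1:1:1 reaction, so moles_C equals moles of the limiter.
n_A = mass_A / M_A = 13.46 / 59.0 = 0.228136 mol
n_B = mass_B / M_B = 27.3 / 54.36 = 0.502208 mol
Limiting reagent: A (smaller), n_limiting = 0.228136 mol
mass_C = n_limiting * M_C = 0.228136 * 113.36
mass_C = 25.86149696 g, rounded to 4 dp:

25.8615 g


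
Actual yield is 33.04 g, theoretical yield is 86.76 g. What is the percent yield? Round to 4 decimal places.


% yield = 100 * actual / theoretical
% yield = 100 * 33.04 / 86.76
% yield = 38.08206547 %, rounded to 4 dp:

38.0821 %


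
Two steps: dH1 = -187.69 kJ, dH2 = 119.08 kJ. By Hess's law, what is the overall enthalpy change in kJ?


Hess's law: enthalpy is a state function, so add the step enthalpies.
dH_total = dH1 + dH2 = -187.69 + (119.08)
dH_total = -68.61 kJ:

-68.61 kJ


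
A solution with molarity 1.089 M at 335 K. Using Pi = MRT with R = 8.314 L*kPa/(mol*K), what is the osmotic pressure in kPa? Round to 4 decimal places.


Osmotic pressure (van't Hoff): Pi = M*R*T.
RT = 8.314 * 335 = 2785.19
Pi = 1.089 * 2785.19
Pi = 3033.07191 kPa, rounded to 4 dp:

3033.0719 kPa


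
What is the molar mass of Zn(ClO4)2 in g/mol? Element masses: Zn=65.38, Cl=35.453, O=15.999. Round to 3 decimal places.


M = sum(count * atomic_mass) over atoms.
M = 1*65.38 + 2*35.453 + 8*15.999
M = 65.38 + 70.906 + 127.992
M = 264.278 g/mol, rounded to 3 dp:

264.278 g/mol


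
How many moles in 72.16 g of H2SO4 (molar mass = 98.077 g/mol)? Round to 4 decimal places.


n = mass / M
n = 72.16 / 98.077
n = 0.73574844 mol, rounded to 4 dp:

0.7357 mol


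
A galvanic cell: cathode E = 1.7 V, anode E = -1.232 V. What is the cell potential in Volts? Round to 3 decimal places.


Standard cell potential: E_cell = E_cathode - E_anode.
E_cell = 1.7 - (-1.232)
E_cell = 2.932 V, rounded to 3 dp:

2.932 V


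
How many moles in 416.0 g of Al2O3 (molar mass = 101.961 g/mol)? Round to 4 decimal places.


n = mass / M
n = 416.0 / 101.961
n = 4.07999137 mol, rounded to 4 dp:

4.0800 mol


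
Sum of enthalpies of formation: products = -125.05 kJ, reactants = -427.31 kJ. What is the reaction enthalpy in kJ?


dH_rxn = sum(dH_f products) - sum(dH_f reactants)
dH_rxn = -125.05 - (-427.31)
dH_rxn = 302.26 kJ:

302.26 kJ


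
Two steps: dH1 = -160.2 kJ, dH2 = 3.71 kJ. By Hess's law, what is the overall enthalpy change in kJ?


Hess's law: enthalpy is a state function, so add the step enthalpies.
dH_total = dH1 + dH2 = -160.2 + (3.71)
dH_total = -156.49 kJ:

-156.49 kJ


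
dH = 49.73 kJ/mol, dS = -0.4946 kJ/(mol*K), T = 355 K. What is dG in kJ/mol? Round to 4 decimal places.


Gibbs: dG = dH - T*dS (consistent units, dS already in kJ/(mol*K)).
T*dS = 355 * -0.4946 = -175.583
dG = 49.73 - (-175.583)
dG = 225.313 kJ/mol, rounded to 4 dp:

225.3130 kJ/mol


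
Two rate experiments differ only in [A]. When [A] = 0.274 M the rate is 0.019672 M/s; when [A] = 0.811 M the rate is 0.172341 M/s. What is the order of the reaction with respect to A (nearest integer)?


Rate is proportional to [A]^n, so rate2/rate1 = ([A]2/[A]1)^n. Take logs to solve for n.
rate2/rate1 = 0.172341 / 0.019672 = 8.7607
[A]2/[A]1 = 0.811 / 0.274 = 2.9599
n = ln(8.7607) / ln(2.9599) = 2.0
Nearest integer order:

2


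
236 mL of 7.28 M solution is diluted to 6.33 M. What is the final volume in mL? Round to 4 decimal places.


Dilution: M1*V1 = M2*V2, solve for V2.
V2 = M1*V1 / M2
V2 = 7.28 * 236 / 6.33
V2 = 1718.08 / 6.33
V2 = 271.41864139 mL, rounded to 4 dp:

271.4186 mL


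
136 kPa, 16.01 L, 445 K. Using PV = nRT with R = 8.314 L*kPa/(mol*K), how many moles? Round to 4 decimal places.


PV = nRT, solve for n = PV / (RT).
PV = 136 * 16.01 = 2177.36
RT = 8.314 * 445 = 3699.73
n = 2177.36 / 3699.73
n = 0.58851862 mol, rounded to 4 dp:

0.5885 mol


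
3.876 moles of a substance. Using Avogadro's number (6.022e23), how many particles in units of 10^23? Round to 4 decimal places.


N = n * NA, then divide by 1e23 for the requested units.
N / 1e23 = n * 6.022
N / 1e23 = 3.876 * 6.022
N / 1e23 = 23.341272, rounded to 4 dp:

23.3413


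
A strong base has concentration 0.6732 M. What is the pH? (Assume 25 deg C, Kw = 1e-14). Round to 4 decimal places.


A strong base dissociates completely, so [OH-] equals the given concentration.
pOH = -log10([OH-]) = -log10(0.6732) = 0.171856
pH = 14 - pOH = 14 - 0.171856
pH = 13.828144, rounded to 4 dp:

13.8281


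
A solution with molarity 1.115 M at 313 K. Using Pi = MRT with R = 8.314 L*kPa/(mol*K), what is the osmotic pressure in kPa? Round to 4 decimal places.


Osmotic pressure (van't Hoff): Pi = M*R*T.
RT = 8.314 * 313 = 2602.282
Pi = 1.115 * 2602.282
Pi = 2901.54443 kPa, rounded to 4 dp:

2901.5444 kPa


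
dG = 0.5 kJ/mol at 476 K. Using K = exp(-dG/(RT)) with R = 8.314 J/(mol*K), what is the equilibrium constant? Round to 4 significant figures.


dG is in kJ/mol; multiply by 1000 to match R in J/(mol*K).
RT = 8.314 * 476 = 3957.464 J/mol
exponent = -dG*1000 / (RT) = -(0.5*1000) / 3957.464 = -0.12634354
K = exp(-0.12634354)
K = 0.88131203, rounded to 4 significant figures:

0.8813


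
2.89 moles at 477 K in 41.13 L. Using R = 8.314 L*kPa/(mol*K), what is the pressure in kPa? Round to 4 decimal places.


PV = nRT, solve for P = nRT / V.
nRT = 2.89 * 8.314 * 477 = 11461.0984
P = 11461.0984 / 41.13
P = 278.65544372 kPa, rounded to 4 dp:

278.6554 kPa


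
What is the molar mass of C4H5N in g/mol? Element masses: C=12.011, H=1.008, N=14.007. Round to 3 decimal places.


M = sum(count * atomic_mass) over atoms.
M = 4*12.011 + 5*1.008 + 1*14.007
M = 48.044 + 5.04 + 14.007
M = 67.091 g/mol, rounded to 3 dp:

67.091 g/mol


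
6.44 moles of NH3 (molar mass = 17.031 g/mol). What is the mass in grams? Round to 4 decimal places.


mass = n * M
mass = 6.44 * 17.031
mass = 109.67964 g, rounded to 4 dp:

109.6796 g


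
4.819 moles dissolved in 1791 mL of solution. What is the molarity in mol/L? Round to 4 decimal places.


Convert volume to liters: V_L = V_mL / 1000.
V_L = 1791 / 1000 = 1.791 L
M = n / V_L = 4.819 / 1.791
M = 2.6906756 mol/L, rounded to 4 dp:

2.6907 mol/L


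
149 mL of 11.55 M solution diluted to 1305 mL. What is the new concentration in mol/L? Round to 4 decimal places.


Dilution: M1*V1 = M2*V2, solve for M2.
M2 = M1*V1 / V2
M2 = 11.55 * 149 / 1305
M2 = 1720.95 / 1305
M2 = 1.31873563 mol/L, rounded to 4 dp:

1.3187 mol/L


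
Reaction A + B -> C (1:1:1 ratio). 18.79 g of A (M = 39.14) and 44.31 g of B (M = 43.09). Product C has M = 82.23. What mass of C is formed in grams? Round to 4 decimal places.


Find moles of each reactant; the smaller value is the limiting reagent in a 1:1:1 reaction, so moles_C equals moles of the limiter.
n_A = mass_A / M_A = 18.79 / 39.14 = 0.480072 mol
n_B = mass_B / M_B = 44.31 / 43.09 = 1.028313 mol
Limiting reagent: A (smaller), n_limiting = 0.480072 mol
mass_C = n_limiting * M_C = 0.480072 * 82.23
mass_C = 39.47632056 g, rounded to 4 dp:

39.4763 g


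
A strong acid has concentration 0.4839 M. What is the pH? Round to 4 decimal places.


A strong acid dissociates completely, so [H+] equals the given concentration.
pH = -log10([H+]) = -log10(0.4839)
pH = 0.31524438, rounded to 4 dp:

0.3152


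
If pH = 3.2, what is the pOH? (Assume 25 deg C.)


At 25 deg C, pH + pOH = 14.
pOH = 14 - pH = 14 - 3.2
pOH = 10.8:

10.80


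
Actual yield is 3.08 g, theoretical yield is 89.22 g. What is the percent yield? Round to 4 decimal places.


% yield = 100 * actual / theoretical
% yield = 100 * 3.08 / 89.22
% yield = 3.45214078 %, rounded to 4 dp:

3.4521 %


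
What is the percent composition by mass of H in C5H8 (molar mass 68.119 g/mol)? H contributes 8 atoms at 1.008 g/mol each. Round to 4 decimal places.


pct = 100 * (n_elem * M_elem) / M_total
mass_contribution = 8 * 1.008 = 8.064 g/mol
pct = 100 * 8.064 / 68.119
pct = 11.83810684 %, rounded to 4 dp:

11.8381 %


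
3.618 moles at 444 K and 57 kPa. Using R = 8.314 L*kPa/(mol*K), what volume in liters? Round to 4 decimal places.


PV = nRT, solve for V = nRT / P.
nRT = 3.618 * 8.314 * 444 = 13355.5431
V = 13355.5431 / 57
V = 234.30777368 L, rounded to 4 dp:

234.3078 L


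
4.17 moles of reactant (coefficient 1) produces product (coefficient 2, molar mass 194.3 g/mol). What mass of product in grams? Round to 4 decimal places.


Use the coefficient ratio to convert reactant moles to product moles, then multiply by the product's molar mass.
moles_P = moles_R * (coeff_P / coeff_R) = 4.17 * (2/1) = 8.34
mass_P = moles_P * M_P = 8.34 * 194.3
mass_P = 1620.462 g, rounded to 4 dp:

1620.4620 g


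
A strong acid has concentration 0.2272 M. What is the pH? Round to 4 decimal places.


A strong acid dissociates completely, so [H+] equals the given concentration.
pH = -log10([H+]) = -log10(0.2272)
pH = 0.64359167, rounded to 4 dp:

0.6436


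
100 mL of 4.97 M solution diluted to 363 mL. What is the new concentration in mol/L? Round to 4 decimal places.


Dilution: M1*V1 = M2*V2, solve for M2.
M2 = M1*V1 / V2
M2 = 4.97 * 100 / 363
M2 = 497.0 / 363
M2 = 1.36914601 mol/L, rounded to 4 dp:

1.3691 mol/L


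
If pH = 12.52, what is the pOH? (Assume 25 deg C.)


At 25 deg C, pH + pOH = 14.
pOH = 14 - pH = 14 - 12.52
pOH = 1.48:

1.48


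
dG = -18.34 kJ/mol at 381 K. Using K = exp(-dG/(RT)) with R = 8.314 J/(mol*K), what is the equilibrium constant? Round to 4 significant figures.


dG is in kJ/mol; multiply by 1000 to match R in J/(mol*K).
RT = 8.314 * 381 = 3167.634 J/mol
exponent = -dG*1000 / (RT) = -(-18.34*1000) / 3167.634 = 5.78981031
K = exp(5.78981031)
K = 326.951, rounded to 4 significant figures:

327.0


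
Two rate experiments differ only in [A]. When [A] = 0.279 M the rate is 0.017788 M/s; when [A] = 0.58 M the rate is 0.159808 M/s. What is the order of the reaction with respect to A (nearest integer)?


Rate is proportional to [A]^n, so rate2/rate1 = ([A]2/[A]1)^n. Take logs to solve for n.
rate2/rate1 = 0.159808 / 0.017788 = 8.984
[A]2/[A]1 = 0.58 / 0.279 = 2.0789
n = ln(8.984) / ln(2.0789) = 3.0
Nearest integer order:

3


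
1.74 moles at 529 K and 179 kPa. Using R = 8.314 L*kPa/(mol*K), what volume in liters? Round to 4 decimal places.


PV = nRT, solve for V = nRT / P.
nRT = 1.74 * 8.314 * 529 = 7652.7044
V = 7652.7044 / 179
V = 42.75253855 L, rounded to 4 dp:

42.7525 L


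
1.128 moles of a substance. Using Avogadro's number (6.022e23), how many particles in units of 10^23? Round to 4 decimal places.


N = n * NA, then divide by 1e23 for the requested units.
N / 1e23 = n * 6.022
N / 1e23 = 1.128 * 6.022
N / 1e23 = 6.792816, rounded to 4 dp:

6.7928


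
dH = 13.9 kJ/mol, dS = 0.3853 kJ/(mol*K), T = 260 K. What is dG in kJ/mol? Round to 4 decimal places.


Gibbs: dG = dH - T*dS (consistent units, dS already in kJ/(mol*K)).
T*dS = 260 * 0.3853 = 100.178
dG = 13.9 - (100.178)
dG = -86.278 kJ/mol, rounded to 4 dp:

-86.2780 kJ/mol


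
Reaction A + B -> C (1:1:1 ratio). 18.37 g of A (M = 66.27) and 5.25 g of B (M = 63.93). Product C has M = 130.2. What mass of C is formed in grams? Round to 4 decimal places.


Find moles of each reactant; the smaller value is the limiting reagent in a 1:1:1 reaction, so moles_C equals moles of the limiter.
n_A = mass_A / M_A = 18.37 / 66.27 = 0.277199 mol
n_B = mass_B / M_B = 5.25 / 63.93 = 0.082121 mol
Limiting reagent: B (smaller), n_limiting = 0.082121 mol
mass_C = n_limiting * M_C = 0.082121 * 130.2
mass_C = 10.6921542 g, rounded to 4 dp:

10.6922 g


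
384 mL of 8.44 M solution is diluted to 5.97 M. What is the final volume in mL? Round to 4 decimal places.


Dilution: M1*V1 = M2*V2, solve for V2.
V2 = M1*V1 / M2
V2 = 8.44 * 384 / 5.97
V2 = 3240.96 / 5.97
V2 = 542.87437186 mL, rounded to 4 dp:

542.8744 mL


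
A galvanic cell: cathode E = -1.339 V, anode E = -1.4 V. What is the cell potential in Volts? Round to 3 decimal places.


Standard cell potential: E_cell = E_cathode - E_anode.
E_cell = -1.339 - (-1.4)
E_cell = 0.061 V, rounded to 3 dp:

0.061 V


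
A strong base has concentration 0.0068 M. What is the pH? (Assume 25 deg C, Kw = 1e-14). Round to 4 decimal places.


A strong base dissociates completely, so [OH-] equals the given concentration.
pOH = -log10([OH-]) = -log10(0.0068) = 2.167491
pH = 14 - pOH = 14 - 2.167491
pH = 11.832509, rounded to 4 dp:

11.8325


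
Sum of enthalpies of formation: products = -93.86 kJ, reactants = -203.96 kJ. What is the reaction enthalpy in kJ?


dH_rxn = sum(dH_f products) - sum(dH_f reactants)
dH_rxn = -93.86 - (-203.96)
dH_rxn = 110.1 kJ:

110.10 kJ


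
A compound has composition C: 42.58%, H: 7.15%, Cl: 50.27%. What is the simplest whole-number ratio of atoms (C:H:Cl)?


Assume 100 g of compound, divide each mass% by atomic mass to get moles, then normalize by the smallest to get a raw atom ratio.
Moles per 100 g: C: 42.58/12.011 = 3.5451, H: 7.15/1.008 = 7.0933, Cl: 50.27/35.453 = 1.4179
Raw ratio (divide by min = 1.4179): C: 2.5, H: 5.003, Cl: 1.0
Multiply by 2 to clear fractions: C: 5.0 ~= 5, H: 10.005 ~= 10, Cl: 2.0 ~= 2
Reduce by GCD to get the simplest whole-number ratio:

5:10:2


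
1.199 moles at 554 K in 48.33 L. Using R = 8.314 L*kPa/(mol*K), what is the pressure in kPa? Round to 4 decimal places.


PV = nRT, solve for P = nRT / V.
nRT = 1.199 * 8.314 * 554 = 5522.5412
P = 5522.5412 / 48.33
P = 114.26735361 kPa, rounded to 4 dp:

114.2674 kPa


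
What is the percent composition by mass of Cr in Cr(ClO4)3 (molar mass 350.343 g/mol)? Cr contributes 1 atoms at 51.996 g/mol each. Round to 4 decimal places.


pct = 100 * (n_elem * M_elem) / M_total
mass_contribution = 1 * 51.996 = 51.996 g/mol
pct = 100 * 51.996 / 350.343
pct = 14.84145537 %, rounded to 4 dp:

14.8415 %


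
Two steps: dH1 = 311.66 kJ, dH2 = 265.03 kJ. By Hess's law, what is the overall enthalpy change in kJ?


Hess's law: enthalpy is a state function, so add the step enthalpies.
dH_total = dH1 + dH2 = 311.66 + (265.03)
dH_total = 576.69 kJ:

576.69 kJ


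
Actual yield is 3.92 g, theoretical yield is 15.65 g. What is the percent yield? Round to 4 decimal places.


% yield = 100 * actual / theoretical
% yield = 100 * 3.92 / 15.65
% yield = 25.04792332 %, rounded to 4 dp:

25.0479 %


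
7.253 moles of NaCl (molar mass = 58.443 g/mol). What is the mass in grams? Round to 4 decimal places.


mass = n * M
mass = 7.253 * 58.443
mass = 423.887079 g, rounded to 4 dp:

423.8871 g


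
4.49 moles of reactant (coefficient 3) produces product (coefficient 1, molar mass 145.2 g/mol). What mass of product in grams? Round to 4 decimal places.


Use the coefficient ratio to convert reactant moles to product moles, then multiply by the product's molar mass.
moles_P = moles_R * (coeff_P / coeff_R) = 4.49 * (1/3) = 1.496667
mass_P = moles_P * M_P = 1.496667 * 145.2
mass_P = 217.3160484 g, rounded to 4 dp:

217.3160 g


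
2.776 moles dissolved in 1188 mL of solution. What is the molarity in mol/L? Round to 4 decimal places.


Convert volume to liters: V_L = V_mL / 1000.
V_L = 1188 / 1000 = 1.188 L
M = n / V_L = 2.776 / 1.188
M = 2.33670034 mol/L, rounded to 4 dp:

2.3367 mol/L


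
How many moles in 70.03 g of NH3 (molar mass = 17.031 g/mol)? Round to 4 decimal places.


n = mass / M
n = 70.03 / 17.031
n = 4.11191357 mol, rounded to 4 dp:

4.1119 mol


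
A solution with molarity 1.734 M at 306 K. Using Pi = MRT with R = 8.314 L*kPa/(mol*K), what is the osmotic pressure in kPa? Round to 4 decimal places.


Osmotic pressure (van't Hoff): Pi = M*R*T.
RT = 8.314 * 306 = 2544.084
Pi = 1.734 * 2544.084
Pi = 4411.441656 kPa, rounded to 4 dp:

4411.4417 kPa


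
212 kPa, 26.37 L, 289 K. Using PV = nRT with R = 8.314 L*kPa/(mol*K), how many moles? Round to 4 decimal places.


PV = nRT, solve for n = PV / (RT).
PV = 212 * 26.37 = 5590.44
RT = 8.314 * 289 = 2402.746
n = 5590.44 / 2402.746
n = 2.32668788 mol, rounded to 4 dp:

2.3267 mol


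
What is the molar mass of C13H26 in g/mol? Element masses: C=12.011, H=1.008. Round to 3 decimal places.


M = sum(count * atomic_mass) over atoms.
M = 13*12.011 + 26*1.008
M = 156.143 + 26.208
M = 182.351 g/mol, rounded to 3 dp:

182.351 g/mol


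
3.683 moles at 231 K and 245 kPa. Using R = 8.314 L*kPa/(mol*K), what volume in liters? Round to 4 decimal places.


PV = nRT, solve for V = nRT / P.
nRT = 3.683 * 8.314 * 231 = 7073.3267
V = 7073.3267 / 245
V = 28.87072122 L, rounded to 4 dp:

28.8707 L


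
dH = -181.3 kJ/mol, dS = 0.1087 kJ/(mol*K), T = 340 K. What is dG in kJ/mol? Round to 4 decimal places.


Gibbs: dG = dH - T*dS (consistent units, dS already in kJ/(mol*K)).
T*dS = 340 * 0.1087 = 36.958
dG = -181.3 - (36.958)
dG = -218.258 kJ/mol, rounded to 4 dp:

-218.2580 kJ/mol


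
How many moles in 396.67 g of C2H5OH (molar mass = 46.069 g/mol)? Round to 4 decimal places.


n = mass / M
n = 396.67 / 46.069
n = 8.61034535 mol, rounded to 4 dp:

8.6103 mol


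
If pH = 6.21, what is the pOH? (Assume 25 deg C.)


At 25 deg C, pH + pOH = 14.
pOH = 14 - pH = 14 - 6.21
pOH = 7.79:

7.79


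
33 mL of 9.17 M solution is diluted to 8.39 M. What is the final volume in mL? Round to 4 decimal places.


Dilution: M1*V1 = M2*V2, solve for V2.
V2 = M1*V1 / M2
V2 = 9.17 * 33 / 8.39
V2 = 302.61 / 8.39
V2 = 36.06793802 mL, rounded to 4 dp:

36.0679 mL


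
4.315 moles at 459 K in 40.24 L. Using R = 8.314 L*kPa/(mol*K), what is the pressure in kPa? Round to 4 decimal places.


PV = nRT, solve for P = nRT / V.
nRT = 4.315 * 8.314 * 459 = 16466.5837
P = 16466.5837 / 40.24
P = 409.20933648 kPa, rounded to 4 dp:

409.2093 kPa


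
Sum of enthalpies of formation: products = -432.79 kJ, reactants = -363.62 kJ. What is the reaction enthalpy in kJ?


dH_rxn = sum(dH_f products) - sum(dH_f reactants)
dH_rxn = -432.79 - (-363.62)
dH_rxn = -69.17 kJ:

-69.17 kJ


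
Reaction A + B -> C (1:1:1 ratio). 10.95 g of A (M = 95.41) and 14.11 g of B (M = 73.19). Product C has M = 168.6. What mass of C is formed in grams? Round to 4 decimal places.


Find moles of each reactant; the smaller value is the limiting reagent in a 1:1:1 reaction, so moles_C equals moles of the limiter.
n_A = mass_A / M_A = 10.95 / 95.41 = 0.114768 mol
n_B = mass_B / M_B = 14.11 / 73.19 = 0.192786 mol
Limiting reagent: A (smaller), n_limiting = 0.114768 mol
mass_C = n_limiting * M_C = 0.114768 * 168.6
mass_C = 19.3498848 g, rounded to 4 dp:

19.3499 g


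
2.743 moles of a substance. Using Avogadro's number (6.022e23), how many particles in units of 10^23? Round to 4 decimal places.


N = n * NA, then divide by 1e23 for the requested units.
N / 1e23 = n * 6.022
N / 1e23 = 2.743 * 6.022
N / 1e23 = 16.518346, rounded to 4 dp:

16.5183


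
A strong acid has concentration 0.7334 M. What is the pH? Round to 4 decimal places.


A strong acid dissociates completely, so [H+] equals the given concentration.
pH = -log10([H+]) = -log10(0.7334)
pH = 0.13465909, rounded to 4 dp:

0.1347


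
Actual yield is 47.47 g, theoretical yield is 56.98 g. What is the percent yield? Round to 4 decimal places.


% yield = 100 * actual / theoretical
% yield = 100 * 47.47 / 56.98
% yield = 83.30993331 %, rounded to 4 dp:

83.3099 %


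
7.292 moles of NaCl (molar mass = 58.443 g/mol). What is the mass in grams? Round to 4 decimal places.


mass = n * M
mass = 7.292 * 58.443
mass = 426.166356 g, rounded to 4 dp:

426.1664 g


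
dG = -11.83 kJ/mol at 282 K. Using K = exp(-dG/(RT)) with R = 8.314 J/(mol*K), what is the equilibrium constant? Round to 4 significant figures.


dG is in kJ/mol; multiply by 1000 to match R in J/(mol*K).
RT = 8.314 * 282 = 2344.548 J/mol
exponent = -dG*1000 / (RT) = -(-11.83*1000) / 2344.548 = 5.04574869
K = exp(5.04574869)
K = 155.36057, rounded to 4 significant figures:

155.4


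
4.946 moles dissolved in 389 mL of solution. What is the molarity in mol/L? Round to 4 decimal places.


Convert volume to liters: V_L = V_mL / 1000.
V_L = 389 / 1000 = 0.389 L
M = n / V_L = 4.946 / 0.389
M = 12.71465296 mol/L, rounded to 4 dp:

12.7147 mol/L


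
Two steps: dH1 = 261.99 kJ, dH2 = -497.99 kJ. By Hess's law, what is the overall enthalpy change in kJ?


Hess's law: enthalpy is a state function, so add the step enthalpies.
dH_total = dH1 + dH2 = 261.99 + (-497.99)
dH_total = -236.0 kJ:

-236.00 kJ


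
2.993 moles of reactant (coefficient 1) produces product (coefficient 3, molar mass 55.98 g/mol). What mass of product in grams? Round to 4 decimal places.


Use the coefficient ratio to convert reactant moles to product moles, then multiply by the product's molar mass.
moles_P = moles_R * (coeff_P / coeff_R) = 2.993 * (3/1) = 8.979
mass_P = moles_P * M_P = 8.979 * 55.98
mass_P = 502.64442 g, rounded to 4 dp:

502.6444 g


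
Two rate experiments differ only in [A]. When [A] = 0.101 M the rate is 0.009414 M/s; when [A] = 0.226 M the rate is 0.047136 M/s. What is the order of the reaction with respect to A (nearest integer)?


Rate is proportional to [A]^n, so rate2/rate1 = ([A]2/[A]1)^n. Take logs to solve for n.
rate2/rate1 = 0.047136 / 0.009414 = 5.007
[A]2/[A]1 = 0.226 / 0.101 = 2.2376
n = ln(5.007) / ln(2.2376) = 2.0
Nearest integer order:

2


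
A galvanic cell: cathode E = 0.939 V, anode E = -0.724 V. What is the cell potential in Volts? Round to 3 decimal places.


Standard cell potential: E_cell = E_cathode - E_anode.
E_cell = 0.939 - (-0.724)
E_cell = 1.663 V, rounded to 3 dp:

1.663 V


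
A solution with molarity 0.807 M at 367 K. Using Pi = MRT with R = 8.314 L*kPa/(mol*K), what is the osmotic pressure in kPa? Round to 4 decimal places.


Osmotic pressure (van't Hoff): Pi = M*R*T.
RT = 8.314 * 367 = 3051.238
Pi = 0.807 * 3051.238
Pi = 2462.349066 kPa, rounded to 4 dp:

2462.3491 kPa


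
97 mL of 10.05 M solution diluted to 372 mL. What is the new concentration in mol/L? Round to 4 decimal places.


Dilution: M1*V1 = M2*V2, solve for M2.
M2 = M1*V1 / V2
M2 = 10.05 * 97 / 372
M2 = 974.85 / 372
M2 = 2.62056452 mol/L, rounded to 4 dp:

2.6206 mol/L


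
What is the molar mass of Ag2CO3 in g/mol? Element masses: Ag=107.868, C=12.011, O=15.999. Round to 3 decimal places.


M = sum(count * atomic_mass) over atoms.
M = 2*107.868 + 1*12.011 + 3*15.999
M = 215.736 + 12.011 + 47.997
M = 275.744 g/mol, rounded to 3 dp:

275.744 g/mol


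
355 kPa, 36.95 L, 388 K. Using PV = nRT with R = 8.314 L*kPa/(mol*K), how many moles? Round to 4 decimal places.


PV = nRT, solve for n = PV / (RT).
PV = 355 * 36.95 = 13117.25
RT = 8.314 * 388 = 3225.832
n = 13117.25 / 3225.832
n = 4.06631529 mol, rounded to 4 dp:

4.0663 mol


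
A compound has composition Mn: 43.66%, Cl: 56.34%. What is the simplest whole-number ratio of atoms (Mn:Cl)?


Assume 100 g of compound, divide each mass% by atomic mass to get moles, then normalize by the smallest to get a raw atom ratio.
Moles per 100 g: Mn: 43.66/54.938 = 0.7947, Cl: 56.34/35.453 = 1.5891
Raw ratio (divide by min = 0.7947): Mn: 1.0, Cl: 2.0
Multiply by 1 to clear fractions: Mn: 1.0 ~= 1, Cl: 2.0 ~= 2
Reduce by GCD to get the simplest whole-number ratio:

1:2


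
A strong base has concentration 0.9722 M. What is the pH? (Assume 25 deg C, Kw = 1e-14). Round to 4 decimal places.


A strong base dissociates completely, so [OH-] equals the given concentration.
pOH = -log10([OH-]) = -log10(0.9722) = 0.012244
pH = 14 - pOH = 14 - 0.012244
pH = 13.987756, rounded to 4 dp:

13.9878


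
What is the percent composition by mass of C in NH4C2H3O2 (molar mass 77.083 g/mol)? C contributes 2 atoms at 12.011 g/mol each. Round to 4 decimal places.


pct = 100 * (n_elem * M_elem) / M_total
mass_contribution = 2 * 12.011 = 24.022 g/mol
pct = 100 * 24.022 / 77.083
pct = 31.16381044 %, rounded to 4 dp:

31.1638 %


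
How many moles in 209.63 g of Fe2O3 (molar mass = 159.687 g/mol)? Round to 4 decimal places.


n = mass / M
n = 209.63 / 159.687
n = 1.31275558 mol, rounded to 4 dp:

1.3128 mol


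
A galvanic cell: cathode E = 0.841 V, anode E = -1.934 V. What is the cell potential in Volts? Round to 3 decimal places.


Standard cell potential: E_cell = E_cathode - E_anode.
E_cell = 0.841 - (-1.934)
E_cell = 2.775 V, rounded to 3 dp:

2.775 V


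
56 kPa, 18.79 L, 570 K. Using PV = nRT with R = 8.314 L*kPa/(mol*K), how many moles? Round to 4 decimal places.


PV = nRT, solve for n = PV / (RT).
PV = 56 * 18.79 = 1052.24
RT = 8.314 * 570 = 4738.98
n = 1052.24 / 4738.98
n = 0.22203934 mol, rounded to 4 dp:

0.2220 mol


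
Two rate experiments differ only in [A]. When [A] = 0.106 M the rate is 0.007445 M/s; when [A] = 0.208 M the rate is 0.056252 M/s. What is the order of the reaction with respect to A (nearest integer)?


Rate is proportional to [A]^n, so rate2/rate1 = ([A]2/[A]1)^n. Take logs to solve for n.
rate2/rate1 = 0.056252 / 0.007445 = 7.5557
[A]2/[A]1 = 0.208 / 0.106 = 1.9623
n = ln(7.5557) / ln(1.9623) = 3.0
Nearest integer order:

3


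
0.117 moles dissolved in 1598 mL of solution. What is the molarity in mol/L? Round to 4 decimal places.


Convert volume to liters: V_L = V_mL / 1000.
V_L = 1598 / 1000 = 1.598 L
M = n / V_L = 0.117 / 1.598
M = 0.07321652 mol/L, rounded to 4 dp:

0.0732 mol/L


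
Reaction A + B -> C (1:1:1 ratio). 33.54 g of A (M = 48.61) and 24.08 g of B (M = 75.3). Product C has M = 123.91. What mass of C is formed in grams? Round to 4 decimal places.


Find moles of each reactant; the smaller value is the limiting reagent in a 1:1:1 reaction, so moles_C equals moles of the limiter.
n_A = mass_A / M_A = 33.54 / 48.61 = 0.689981 mol
n_B = mass_B / M_B = 24.08 / 75.3 = 0.319788 mol
Limiting reagent: B (smaller), n_limiting = 0.319788 mol
mass_C = n_limiting * M_C = 0.319788 * 123.91
mass_C = 39.62493108 g, rounded to 4 dp:

39.6249 g


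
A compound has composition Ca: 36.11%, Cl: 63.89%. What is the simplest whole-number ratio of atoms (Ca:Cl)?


Assume 100 g of compound, divide each mass% by atomic mass to get moles, then normalize by the smallest to get a raw atom ratio.
Moles per 100 g: Ca: 36.11/40.078 = 0.901, Cl: 63.89/35.453 = 1.8021
Raw ratio (divide by min = 0.901): Ca: 1.0, Cl: 2.0
Multiply by 1 to clear fractions: Ca: 1.0 ~= 1, Cl: 2.0 ~= 2
Reduce by GCD to get the simplest whole-number ratio:

1:2


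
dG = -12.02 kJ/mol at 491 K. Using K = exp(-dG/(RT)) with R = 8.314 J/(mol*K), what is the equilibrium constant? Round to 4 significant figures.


dG is in kJ/mol; multiply by 1000 to match R in J/(mol*K).
RT = 8.314 * 491 = 4082.174 J/mol
exponent = -dG*1000 / (RT) = -(-12.02*1000) / 4082.174 = 2.94450947
K = exp(2.94450947)
K = 19.001339, rounded to 4 significant figures:

19.00


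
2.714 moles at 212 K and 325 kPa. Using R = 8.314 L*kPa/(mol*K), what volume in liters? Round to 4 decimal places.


PV = nRT, solve for V = nRT / P.
nRT = 2.714 * 8.314 * 212 = 4783.6096
V = 4783.6096 / 325
V = 14.71879877 L, rounded to 4 dp:

14.7188 L


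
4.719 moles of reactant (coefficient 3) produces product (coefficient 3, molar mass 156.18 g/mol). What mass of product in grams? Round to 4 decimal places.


Use the coefficient ratio to convert reactant moles to product moles, then multiply by the product's molar mass.
moles_P = moles_R * (coeff_P / coeff_R) = 4.719 * (3/3) = 4.719
mass_P = moles_P * M_P = 4.719 * 156.18
mass_P = 737.01342 g, rounded to 4 dp:

737.0134 g


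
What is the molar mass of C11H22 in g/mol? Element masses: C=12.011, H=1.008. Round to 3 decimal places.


M = sum(count * atomic_mass) over atoms.
M = 11*12.011 + 22*1.008
M = 132.121 + 22.176
M = 154.297 g/mol, rounded to 3 dp:

154.297 g/mol


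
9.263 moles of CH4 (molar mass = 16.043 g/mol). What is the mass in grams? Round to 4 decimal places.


mass = n * M
mass = 9.263 * 16.043
mass = 148.606309 g, rounded to 4 dp:

148.6063 g


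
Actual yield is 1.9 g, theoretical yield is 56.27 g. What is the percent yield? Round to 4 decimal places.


% yield = 100 * actual / theoretical
% yield = 100 * 1.9 / 56.27
% yield = 3.37657722 %, rounded to 4 dp:

3.3766 %


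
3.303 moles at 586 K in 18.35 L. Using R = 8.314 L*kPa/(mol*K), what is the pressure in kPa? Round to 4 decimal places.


PV = nRT, solve for P = nRT / V.
nRT = 3.303 * 8.314 * 586 = 16092.2292
P = 16092.2292 / 18.35
P = 876.96071935 kPa, rounded to 4 dp:

876.9607 kPa


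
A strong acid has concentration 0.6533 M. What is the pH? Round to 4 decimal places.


A strong acid dissociates completely, so [H+] equals the given concentration.
pH = -log10([H+]) = -log10(0.6533)
pH = 0.18488734, rounded to 4 dp:

0.1849


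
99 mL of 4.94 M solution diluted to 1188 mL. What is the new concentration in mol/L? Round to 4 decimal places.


Dilution: M1*V1 = M2*V2, solve for M2.
M2 = M1*V1 / V2
M2 = 4.94 * 99 / 1188
M2 = 489.06 / 1188
M2 = 0.41166667 mol/L, rounded to 4 dp:

0.4117 mol/L


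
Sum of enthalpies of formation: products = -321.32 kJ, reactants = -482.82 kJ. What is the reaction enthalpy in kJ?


dH_rxn = sum(dH_f products) - sum(dH_f reactants)
dH_rxn = -321.32 - (-482.82)
dH_rxn = 161.5 kJ:

161.50 kJ


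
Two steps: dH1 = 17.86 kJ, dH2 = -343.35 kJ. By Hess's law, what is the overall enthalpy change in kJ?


Hess's law: enthalpy is a state function, so add the step enthalpies.
dH_total = dH1 + dH2 = 17.86 + (-343.35)
dH_total = -325.49 kJ:

-325.49 kJ


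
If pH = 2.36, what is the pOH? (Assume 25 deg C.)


At 25 deg C, pH + pOH = 14.
pOH = 14 - pH = 14 - 2.36
pOH = 11.64:

11.64


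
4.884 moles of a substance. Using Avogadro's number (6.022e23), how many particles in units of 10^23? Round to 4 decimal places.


N = n * NA, then divide by 1e23 for the requested units.
N / 1e23 = n * 6.022
N / 1e23 = 4.884 * 6.022
N / 1e23 = 29.411448, rounded to 4 dp:

29.4114


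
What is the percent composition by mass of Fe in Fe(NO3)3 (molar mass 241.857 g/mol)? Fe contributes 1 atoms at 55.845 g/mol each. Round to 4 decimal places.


pct = 100 * (n_elem * M_elem) / M_total
mass_contribution = 1 * 55.845 = 55.845 g/mol
pct = 100 * 55.845 / 241.857
pct = 23.09009043 %, rounded to 4 dp:

23.0901 %


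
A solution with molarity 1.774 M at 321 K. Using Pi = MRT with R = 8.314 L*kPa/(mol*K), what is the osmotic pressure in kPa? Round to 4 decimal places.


Osmotic pressure (van't Hoff): Pi = M*R*T.
RT = 8.314 * 321 = 2668.794
Pi = 1.774 * 2668.794
Pi = 4734.440556 kPa, rounded to 4 dp:

4734.4406 kPa


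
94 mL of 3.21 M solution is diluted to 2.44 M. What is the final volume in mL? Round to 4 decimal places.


Dilution: M1*V1 = M2*V2, solve for V2.
V2 = M1*V1 / M2
V2 = 3.21 * 94 / 2.44
V2 = 301.74 / 2.44
V2 = 123.66393443 mL, rounded to 4 dp:

123.6639 mL


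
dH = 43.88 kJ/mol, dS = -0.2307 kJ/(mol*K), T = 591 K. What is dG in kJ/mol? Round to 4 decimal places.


Gibbs: dG = dH - T*dS (consistent units, dS already in kJ/(mol*K)).
T*dS = 591 * -0.2307 = -136.3437
dG = 43.88 - (-136.3437)
dG = 180.2237 kJ/mol, rounded to 4 dp:

180.2237 kJ/mol
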